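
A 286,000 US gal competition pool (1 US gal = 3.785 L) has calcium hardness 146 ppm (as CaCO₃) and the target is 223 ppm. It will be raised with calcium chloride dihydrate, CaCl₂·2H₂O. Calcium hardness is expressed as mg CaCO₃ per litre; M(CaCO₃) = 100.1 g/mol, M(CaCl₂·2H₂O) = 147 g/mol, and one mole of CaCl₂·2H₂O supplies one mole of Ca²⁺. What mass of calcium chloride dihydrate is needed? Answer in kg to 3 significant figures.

122 kg

Volume: 286,000 US gal × 3.785 L/gal = 1,082,510 L.
Hardness to add: (223 − 146) = 77 mg/L as CaCO₃ × 1,082,510 L = 83,350 g as CaCO₃.
Moles of Ca²⁺ (1 mol Ca²⁺ ≡ 1 mol CaCO₃): 83,350 / 100.1 g/mol = 832.7 mol.
Mass of CaCl₂·2H₂O: 832.7 × 147 = 122,400 g.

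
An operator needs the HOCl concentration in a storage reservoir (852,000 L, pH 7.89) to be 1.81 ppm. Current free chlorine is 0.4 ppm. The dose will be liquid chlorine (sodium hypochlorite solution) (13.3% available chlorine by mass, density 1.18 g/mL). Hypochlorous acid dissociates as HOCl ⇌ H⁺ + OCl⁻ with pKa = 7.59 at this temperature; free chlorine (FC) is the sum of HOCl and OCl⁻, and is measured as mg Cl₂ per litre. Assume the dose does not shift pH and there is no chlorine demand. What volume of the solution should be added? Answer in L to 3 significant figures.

27.3 L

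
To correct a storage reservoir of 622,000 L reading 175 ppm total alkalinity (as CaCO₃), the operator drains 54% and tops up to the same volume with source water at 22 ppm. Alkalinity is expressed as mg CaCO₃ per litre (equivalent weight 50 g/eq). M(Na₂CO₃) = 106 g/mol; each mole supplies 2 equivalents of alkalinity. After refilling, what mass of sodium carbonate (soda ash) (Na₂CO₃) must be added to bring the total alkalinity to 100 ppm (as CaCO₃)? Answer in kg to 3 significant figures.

5.02 kg

After draining 54% and refilling: 175 × 0.46 + 22 × 0.54 = 92.38 ppm.
Deficit to target: 100 − 92.38 = 7.62 mg/L.
As CaCO₃: 7.62 mg/L × 622,000 L = 4740 g; ÷ 50 g/eq ÷ 2 = 47.4 mol Na₂CO₃.
Mass: 47.4 × 106 = 5024 g.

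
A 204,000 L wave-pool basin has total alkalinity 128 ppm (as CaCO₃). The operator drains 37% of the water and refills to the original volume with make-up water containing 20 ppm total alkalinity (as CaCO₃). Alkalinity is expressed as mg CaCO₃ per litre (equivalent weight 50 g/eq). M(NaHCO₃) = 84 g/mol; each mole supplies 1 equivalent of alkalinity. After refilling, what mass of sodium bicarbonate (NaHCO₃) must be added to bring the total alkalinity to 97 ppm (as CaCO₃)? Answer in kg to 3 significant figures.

After draining 37% and refilling: 128 × 0.63 + 20 × 0.37 = 88.04 ppm.
Deficit to target: 97 − 88.04 = 8.96 mg/L.
As CaCO₃: 8.96 mg/L × 204,000 L = 1828 g; ÷ 50 g/eq ÷ 1 = 36.56 mol NaHCO₃.
Mass: 36.56 × 84 = 3071 g.

3.07 kg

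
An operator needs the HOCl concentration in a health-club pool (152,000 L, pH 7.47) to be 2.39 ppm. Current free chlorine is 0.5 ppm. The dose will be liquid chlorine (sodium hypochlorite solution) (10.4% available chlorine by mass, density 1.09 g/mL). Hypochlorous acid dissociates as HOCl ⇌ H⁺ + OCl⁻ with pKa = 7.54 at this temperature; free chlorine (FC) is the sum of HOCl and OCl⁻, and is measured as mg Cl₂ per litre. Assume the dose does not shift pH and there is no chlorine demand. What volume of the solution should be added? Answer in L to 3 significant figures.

[OCl⁻]/[HOCl] = 10^(pH − pKa) = 10^(7.47 − 7.54) = 0.8511; fraction as HOCl = 1/(1 + 0.8511) = 0.5402.
Free chlorine required for 2.39 ppm HOCl: 2.39 / 0.5402 = 4.424 ppm.
FC to add: 4.424 − 0.5 = 3.924 mg/L as Cl₂.
Cl₂ equivalent: 3.924 mg/L × 152,000 L = 596.5 g.
Product at 10.4% available Cl: 596.5 / 0.104 = 5735 g.
Volume: 5735 g ÷ 1.09 g/mL = 5262 mL.

5.26 L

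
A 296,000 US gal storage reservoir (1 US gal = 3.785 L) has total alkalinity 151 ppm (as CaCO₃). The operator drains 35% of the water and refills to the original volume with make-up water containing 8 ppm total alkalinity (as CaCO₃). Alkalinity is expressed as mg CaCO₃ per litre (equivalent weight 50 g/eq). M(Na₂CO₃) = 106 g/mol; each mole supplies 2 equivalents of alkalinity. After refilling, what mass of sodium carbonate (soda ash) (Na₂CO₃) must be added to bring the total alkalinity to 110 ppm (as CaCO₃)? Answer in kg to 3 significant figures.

Volume: 296,000 US gal × 3.785 L/gal = 1,120,360 L.
After draining 35% and refilling: 151 × 0.65 + 8 × 0.35 = 100.95 ppm.
Deficit to target: 110 − 100.95 = 9.05 mg/L.
As CaCO₃: 9.05 mg/L × 1,120,360 L = 10,140 g; ÷ 50 g/eq ÷ 2 = 101.4 mol Na₂CO₃.
Mass: 101.4 × 106 = 10,750 g.

10.7 kg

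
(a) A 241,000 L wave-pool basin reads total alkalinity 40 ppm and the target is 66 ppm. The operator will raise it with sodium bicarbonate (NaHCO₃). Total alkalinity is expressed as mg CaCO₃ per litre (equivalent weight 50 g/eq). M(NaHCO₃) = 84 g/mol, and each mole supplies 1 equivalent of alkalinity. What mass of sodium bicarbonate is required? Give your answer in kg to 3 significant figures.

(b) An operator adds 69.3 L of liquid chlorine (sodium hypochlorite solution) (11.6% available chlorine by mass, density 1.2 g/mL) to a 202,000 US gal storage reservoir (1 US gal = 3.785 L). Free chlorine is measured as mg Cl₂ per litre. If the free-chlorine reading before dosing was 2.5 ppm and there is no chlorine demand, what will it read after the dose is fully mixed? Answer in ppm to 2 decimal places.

(a) 10.5 kg; (b) 15.12 ppm

(a) Alkalinity to add: (66 − 40) = 26 mg/L as CaCO₃ × 241,000 L = 6266 g as CaCO₃.
(a) Equivalents: 6266 g ÷ 50 g/eq = 125.3 eq.
(a) NaHCO₃ supplies 1 eq per mole → 125.3 mol.
(a) Mass: 125.3 mol × 84 g/mol = 10,530 g.

(b) Volume: 202,000 US gal × 3.785 L/gal = 764,570 L.
(b) Mass of solution: 69.3 L × 1000 mL/L × 1.2 g/mL = 83,160 g.
(b) Available chlorine delivered: 83,160 g × 0.116 = 9647 g as Cl₂.
(b) Concentration rise: 9647 g / 764,570 L = 12.62 mg/L = 12.62 ppm.
(b) Final FC: 2.5 + 12.62 = 15.12 ppm.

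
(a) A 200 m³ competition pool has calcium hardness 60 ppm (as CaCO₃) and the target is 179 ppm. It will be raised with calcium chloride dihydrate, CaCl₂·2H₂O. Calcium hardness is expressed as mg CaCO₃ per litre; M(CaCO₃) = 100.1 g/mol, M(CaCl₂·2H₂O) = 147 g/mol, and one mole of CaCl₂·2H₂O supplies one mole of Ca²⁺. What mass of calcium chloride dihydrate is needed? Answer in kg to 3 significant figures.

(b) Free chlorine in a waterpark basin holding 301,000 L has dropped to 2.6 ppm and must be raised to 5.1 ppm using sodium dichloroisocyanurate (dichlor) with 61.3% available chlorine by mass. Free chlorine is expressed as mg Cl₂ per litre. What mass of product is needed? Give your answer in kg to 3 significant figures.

(a) 35.0 kg; (b) 1.23 kg

(a) Volume: 200 m³ = 200,000 L.
(a) Hardness to add: (179 − 60) = 119 mg/L as CaCO₃ × 200,000 L = 23,800 g as CaCO₃.
(a) Moles of Ca²⁺ (1 mol Ca²⁺ ≡ 1 mol CaCO₃): 23,800 / 100.1 g/mol = 237.8 mol.
(a) Mass of CaCl₂·2H₂O: 237.8 × 147 = 34,950 g.

(b) Chlorine deficit: 5.1 − 2.6 = 2.5 ppm = 2.5 mg/L as Cl₂.
(b) Cl₂ equivalent needed: 2.5 mg/L × 301,000 L = 752,500 mg = 752.5 g.
(b) Product at 61.3% available chlorine: 752.5 / 0.613 = 1228 g.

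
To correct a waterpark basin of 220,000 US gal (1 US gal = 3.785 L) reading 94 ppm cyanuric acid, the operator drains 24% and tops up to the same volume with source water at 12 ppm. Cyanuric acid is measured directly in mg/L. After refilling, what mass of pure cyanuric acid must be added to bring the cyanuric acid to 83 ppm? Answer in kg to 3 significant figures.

Volume: 220,000 US gal × 3.785 L/gal = 832,700 L.
After draining 24% and refilling: 94 × 0.76 + 12 × 0.24 = 74.32 ppm.
Deficit to target: 83 − 74.32 = 8.68 mg/L.
Mass: 8.68 mg/L × 832,700 L = 7228 g cyanuric acid.

7.23 kg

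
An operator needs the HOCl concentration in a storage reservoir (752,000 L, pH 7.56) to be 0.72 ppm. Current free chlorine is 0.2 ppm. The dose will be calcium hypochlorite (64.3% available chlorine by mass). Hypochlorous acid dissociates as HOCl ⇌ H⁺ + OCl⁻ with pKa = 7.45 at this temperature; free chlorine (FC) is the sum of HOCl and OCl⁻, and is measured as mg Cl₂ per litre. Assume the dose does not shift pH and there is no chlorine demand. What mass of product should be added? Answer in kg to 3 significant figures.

1.69 kg

[OCl⁻]/[HOCl] = 10^(pH − pKa) = 10^(7.56 − 7.45) = 1.288; fraction as HOCl = 1/(1 + 1.288) = 0.437.
Free chlorine required for 0.72 ppm HOCl: 0.72 / 0.437 = 1.648 ppm.
FC to add: 1.648 − 0.2 = 1.448 mg/L as Cl₂.
Cl₂ equivalent: 1.448 mg/L × 752,000 L = 1089 g.
Product at 64.3% available Cl: 1089 / 0.643 = 1693 g.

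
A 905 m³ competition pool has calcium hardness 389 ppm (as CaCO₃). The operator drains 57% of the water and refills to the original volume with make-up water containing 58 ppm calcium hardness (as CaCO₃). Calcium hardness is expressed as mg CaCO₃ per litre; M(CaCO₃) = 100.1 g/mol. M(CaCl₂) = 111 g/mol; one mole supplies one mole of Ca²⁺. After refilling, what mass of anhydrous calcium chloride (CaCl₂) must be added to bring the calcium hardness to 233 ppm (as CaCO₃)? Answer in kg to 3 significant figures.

32.8 kg

Volume: 905 m³ = 905,000 L.
After draining 57% and refilling: 389 × 0.43 + 58 × 0.57 = 200.33 ppm.
Deficit to target: 233 − 200.33 = 32.67 mg/L.
As CaCO₃: 32.67 mg/L × 905,000 L = 29,570 g; ÷ 100.1 = 295.4 mol Ca²⁺.
Mass: 295.4 × 111 = 32,790 g.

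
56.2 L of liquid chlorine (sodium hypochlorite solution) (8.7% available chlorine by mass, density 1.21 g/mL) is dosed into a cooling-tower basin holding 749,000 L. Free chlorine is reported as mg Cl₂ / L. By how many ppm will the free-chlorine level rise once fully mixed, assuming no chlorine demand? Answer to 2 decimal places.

Mass of solution: 56.2 L × 1000 mL/L × 1.21 g/mL = 68,000 g.
Available chlorine delivered: 68,000 g × 0.087 = 5916 g as Cl₂.
Concentration rise: 5916 g / 749,000 L = 7.899 mg/L = 7.90 ppm.

7.90 ppm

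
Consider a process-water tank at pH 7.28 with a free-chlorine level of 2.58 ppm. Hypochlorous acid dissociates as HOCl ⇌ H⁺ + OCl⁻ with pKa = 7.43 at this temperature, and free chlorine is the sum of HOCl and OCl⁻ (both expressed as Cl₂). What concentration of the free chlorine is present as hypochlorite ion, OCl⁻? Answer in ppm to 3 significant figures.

[OCl⁻]/[HOCl] = 10^(pH − pKa) = 10^(7.28 − 7.43) = 10^-0.15 = 0.7079.
Fraction as HOCl = 1 / (1 + 0.7079) = 0.5855.
OCl⁻ = (1 − 0.5855) × 2.58 ppm = 1.069 ppm.

1.07 ppm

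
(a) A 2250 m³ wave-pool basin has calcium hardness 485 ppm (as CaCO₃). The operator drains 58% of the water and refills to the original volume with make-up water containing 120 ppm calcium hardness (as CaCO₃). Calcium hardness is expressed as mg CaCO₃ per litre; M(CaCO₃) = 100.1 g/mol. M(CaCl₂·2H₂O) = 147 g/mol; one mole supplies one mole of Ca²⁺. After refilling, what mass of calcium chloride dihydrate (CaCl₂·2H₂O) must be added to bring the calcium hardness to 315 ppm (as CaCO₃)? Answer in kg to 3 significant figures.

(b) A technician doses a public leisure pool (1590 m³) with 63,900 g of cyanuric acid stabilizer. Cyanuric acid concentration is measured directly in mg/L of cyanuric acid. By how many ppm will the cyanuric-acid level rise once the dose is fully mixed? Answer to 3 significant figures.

(a) 138 kg; (b) 40.2 ppm

(a) Volume: 2250 m³ = 2,250,000 L.
(a) After draining 58% and refilling: 485 × 0.42 + 120 × 0.58 = 273.3 ppm.
(a) Deficit to target: 315 − 273.3 = 41.7 mg/L.
(a) As CaCO₃: 41.7 mg/L × 2,250,000 L = 93,820 g; ÷ 100.1 = 937.3 mol Ca²⁺.
(a) Mass: 937.3 × 147 = 137,800 g.

(b) Volume: 1590 m³ = 1,590,000 L.
(b) Rise: 63,900 g / 1,590,000 L × 1000 = 40.19 mg/L.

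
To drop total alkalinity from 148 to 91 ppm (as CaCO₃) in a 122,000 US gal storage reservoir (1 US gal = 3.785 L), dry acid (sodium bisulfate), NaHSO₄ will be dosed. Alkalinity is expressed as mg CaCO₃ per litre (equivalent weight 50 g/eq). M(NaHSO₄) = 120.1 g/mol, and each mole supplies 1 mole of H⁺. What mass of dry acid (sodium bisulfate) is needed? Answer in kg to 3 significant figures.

63.2 kg

Volume: 122,000 US gal × 3.785 L/gal = 461,770 L.
Alkalinity to neutralize: (148 − 91) = 57 mg/L as CaCO₃ × 461,770 L = 26,320 g as CaCO₃.
Equivalents of H⁺ required: 26,320 ÷ 50 g/eq = 526.4 eq = 526.4 mol NaHSO₄.
Mass of NaHSO₄: 526.4 × 120.1 = 63,220 g.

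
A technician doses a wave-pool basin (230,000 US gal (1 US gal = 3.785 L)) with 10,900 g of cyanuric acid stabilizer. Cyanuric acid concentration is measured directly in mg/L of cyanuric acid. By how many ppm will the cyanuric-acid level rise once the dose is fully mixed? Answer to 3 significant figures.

12.5 ppm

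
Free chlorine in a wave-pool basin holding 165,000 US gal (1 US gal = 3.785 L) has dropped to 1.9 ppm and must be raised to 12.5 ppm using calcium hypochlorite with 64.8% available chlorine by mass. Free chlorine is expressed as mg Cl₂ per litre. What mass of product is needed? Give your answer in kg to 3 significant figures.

10.2 kg

Volume: 165,000 US gal × 3.785 L/gal = 624,525 L.
Chlorine deficit: 12.5 − 1.9 = 10.6 ppm = 10.6 mg/L as Cl₂.
Cl₂ equivalent needed: 10.6 mg/L × 624,525 L = 6,620,000 mg = 6620 g.
Product at 64.8% available chlorine: 6620 / 0.648 = 10,220 g.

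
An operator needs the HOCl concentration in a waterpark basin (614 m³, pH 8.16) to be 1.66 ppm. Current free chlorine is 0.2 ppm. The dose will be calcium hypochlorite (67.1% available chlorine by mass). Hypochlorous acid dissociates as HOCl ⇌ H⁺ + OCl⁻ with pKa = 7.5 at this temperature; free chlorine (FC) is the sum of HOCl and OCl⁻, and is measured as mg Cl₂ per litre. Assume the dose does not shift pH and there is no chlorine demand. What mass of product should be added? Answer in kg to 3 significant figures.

8.28 kg

Volume: 614 m³ = 614,000 L.
[OCl⁻]/[HOCl] = 10^(pH − pKa) = 10^(8.16 − 7.5) = 4.571; fraction as HOCl = 1/(1 + 4.571) = 0.1795.
Free chlorine required for 1.66 ppm HOCl: 1.66 / 0.1795 = 9.248 ppm.
FC to add: 9.248 − 0.2 = 9.048 mg/L as Cl₂.
Cl₂ equivalent: 9.048 mg/L × 614,000 L = 5555 g.
Product at 67.1% available Cl: 5555 / 0.671 = 8279 g.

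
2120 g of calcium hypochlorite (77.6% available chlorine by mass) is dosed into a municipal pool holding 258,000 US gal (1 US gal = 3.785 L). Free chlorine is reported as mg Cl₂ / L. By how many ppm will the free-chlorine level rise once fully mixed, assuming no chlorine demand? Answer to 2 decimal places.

1.68 ppm

Volume: 258,000 US gal × 3.785 L/gal = 976,530 L.
Available chlorine delivered: 2120 g × 0.776 = 1645 g as Cl₂.
Concentration rise: 1645 g / 976,530 L = 1.685 mg/L = 1.68 ppm.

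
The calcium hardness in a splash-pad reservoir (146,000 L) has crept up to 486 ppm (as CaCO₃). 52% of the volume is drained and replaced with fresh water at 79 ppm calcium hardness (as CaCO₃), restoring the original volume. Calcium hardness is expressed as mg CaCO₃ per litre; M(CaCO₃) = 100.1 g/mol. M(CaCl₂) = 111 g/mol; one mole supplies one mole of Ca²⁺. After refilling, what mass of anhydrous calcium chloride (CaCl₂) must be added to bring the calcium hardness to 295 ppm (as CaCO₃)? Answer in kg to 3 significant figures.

3.34 kg

After draining 52% and refilling: 486 × 0.48 + 79 × 0.52 = 274.36 ppm.
Deficit to target: 295 − 274.36 = 20.64 mg/L.
As CaCO₃: 20.64 mg/L × 146,000 L = 3013 g; ÷ 100.1 = 30.1 mol Ca²⁺.
Mass: 30.1 × 111 = 3342 g.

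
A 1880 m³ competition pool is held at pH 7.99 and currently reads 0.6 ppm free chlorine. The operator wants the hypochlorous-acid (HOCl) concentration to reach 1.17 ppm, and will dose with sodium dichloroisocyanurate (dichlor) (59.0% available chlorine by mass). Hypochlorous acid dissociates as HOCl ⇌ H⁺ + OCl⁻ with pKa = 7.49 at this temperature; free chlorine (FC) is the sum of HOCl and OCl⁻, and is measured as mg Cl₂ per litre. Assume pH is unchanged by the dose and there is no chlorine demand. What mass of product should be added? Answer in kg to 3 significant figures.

13.6 kg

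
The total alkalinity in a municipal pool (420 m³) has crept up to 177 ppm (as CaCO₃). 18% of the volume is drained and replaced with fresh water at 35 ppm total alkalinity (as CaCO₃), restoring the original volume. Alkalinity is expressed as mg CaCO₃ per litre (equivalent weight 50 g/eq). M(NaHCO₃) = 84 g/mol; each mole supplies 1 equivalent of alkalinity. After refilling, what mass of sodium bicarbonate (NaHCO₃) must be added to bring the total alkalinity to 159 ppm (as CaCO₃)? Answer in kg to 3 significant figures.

5.33 kg

Volume: 420 m³ = 420,000 L.
After draining 18% and refilling: 177 × 0.82 + 35 × 0.18 = 151.44 ppm.
Deficit to target: 159 − 151.44 = 7.56 mg/L.
As CaCO₃: 7.56 mg/L × 420,000 L = 3175 g; ÷ 50 g/eq ÷ 1 = 63.5 mol NaHCO₃.
Mass: 63.5 × 84 = 5334 g.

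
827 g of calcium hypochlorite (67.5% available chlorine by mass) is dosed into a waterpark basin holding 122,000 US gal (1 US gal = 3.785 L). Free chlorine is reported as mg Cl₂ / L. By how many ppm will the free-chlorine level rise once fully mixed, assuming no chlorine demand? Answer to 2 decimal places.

1.21 ppm

Volume: 122,000 US gal × 3.785 L/gal = 461,770 L.
Available chlorine delivered: 827 g × 0.675 = 558.2 g as Cl₂.
Concentration rise: 558.2 g / 461,770 L = 1.209 mg/L = 1.21 ppm.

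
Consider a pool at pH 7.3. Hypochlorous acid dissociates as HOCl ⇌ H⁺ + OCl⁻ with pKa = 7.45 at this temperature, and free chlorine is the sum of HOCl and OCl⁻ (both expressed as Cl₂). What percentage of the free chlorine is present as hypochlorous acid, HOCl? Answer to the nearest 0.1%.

58.5%

[OCl⁻]/[HOCl] = 10^(pH − pKa) = 10^(7.3 − 7.45) = 10^-0.15 = 0.7079.
Fraction as HOCl = 1 / (1 + 0.7079) = 0.5855.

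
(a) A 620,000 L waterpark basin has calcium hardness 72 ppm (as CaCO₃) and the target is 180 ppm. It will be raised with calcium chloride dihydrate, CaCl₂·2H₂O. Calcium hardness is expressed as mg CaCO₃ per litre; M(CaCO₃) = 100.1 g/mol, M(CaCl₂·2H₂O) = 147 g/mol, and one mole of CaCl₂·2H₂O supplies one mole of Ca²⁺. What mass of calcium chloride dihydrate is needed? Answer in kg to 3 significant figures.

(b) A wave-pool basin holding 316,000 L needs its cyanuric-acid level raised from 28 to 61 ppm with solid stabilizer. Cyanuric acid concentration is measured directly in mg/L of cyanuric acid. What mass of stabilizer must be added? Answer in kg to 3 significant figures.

(a) 98.3 kg; (b) 10.4 kg

(a) Hardness to add: (180 − 72) = 108 mg/L as CaCO₃ × 620,000 L = 66,960 g as CaCO₃.
(a) Moles of Ca²⁺ (1 mol Ca²⁺ ≡ 1 mol CaCO₃): 66,960 / 100.1 g/mol = 668.9 mol.
(a) Mass of CaCl₂·2H₂O: 668.9 × 147 = 98,330 g.

(b) CYA to add: (61 − 28) = 33 mg/L × 316,000 L = 10,430 g cyanuric acid.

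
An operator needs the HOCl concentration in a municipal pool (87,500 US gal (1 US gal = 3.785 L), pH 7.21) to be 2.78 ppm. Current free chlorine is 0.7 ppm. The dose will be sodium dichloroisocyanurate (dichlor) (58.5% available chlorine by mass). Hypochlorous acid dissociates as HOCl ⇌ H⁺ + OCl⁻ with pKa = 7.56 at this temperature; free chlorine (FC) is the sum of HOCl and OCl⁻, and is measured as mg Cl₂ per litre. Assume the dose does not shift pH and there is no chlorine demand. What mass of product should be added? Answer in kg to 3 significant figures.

Volume: 87,500 US gal × 3.785 L/gal = 331,188 L.
[OCl⁻]/[HOCl] = 10^(pH − pKa) = 10^(7.21 − 7.56) = 0.4467; fraction as HOCl = 1/(1 + 0.4467) = 0.6912.
Free chlorine required for 2.78 ppm HOCl: 2.78 / 0.6912 = 4.022 ppm.
FC to add: 4.022 − 0.7 = 3.322 mg/L as Cl₂.
Cl₂ equivalent: 3.322 mg/L × 331,188 L = 1100 g.
Product at 58.5% available Cl: 1100 / 0.585 = 1881 g.

1.88 kg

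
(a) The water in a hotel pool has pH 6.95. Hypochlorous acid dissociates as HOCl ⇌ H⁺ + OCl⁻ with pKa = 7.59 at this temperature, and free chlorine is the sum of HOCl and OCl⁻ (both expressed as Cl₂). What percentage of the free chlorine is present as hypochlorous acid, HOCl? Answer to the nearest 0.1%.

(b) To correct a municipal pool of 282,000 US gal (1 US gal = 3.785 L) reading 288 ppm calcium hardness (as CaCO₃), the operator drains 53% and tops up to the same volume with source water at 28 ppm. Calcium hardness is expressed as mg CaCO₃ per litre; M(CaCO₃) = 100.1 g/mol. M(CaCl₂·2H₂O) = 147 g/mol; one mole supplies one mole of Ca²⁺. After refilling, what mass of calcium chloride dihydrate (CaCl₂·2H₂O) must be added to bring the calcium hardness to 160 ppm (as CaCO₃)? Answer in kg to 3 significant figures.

(a) [OCl⁻]/[HOCl] = 10^(pH − pKa) = 10^(6.95 − 7.59) = 10^-0.64 = 0.2291.
(a) Fraction as HOCl = 1 / (1 + 0.2291) = 0.8136.

(b) Volume: 282,000 US gal × 3.785 L/gal = 1,067,370 L.
(b) After draining 53% and refilling: 288 × 0.47 + 28 × 0.53 = 150.2 ppm.
(b) Deficit to target: 160 − 150.2 = 9.8 mg/L.
(b) As CaCO₃: 9.8 mg/L × 1,067,370 L = 10,460 g; ÷ 100.1 = 104.5 mol Ca²⁺.
(b) Mass: 104.5 × 147 = 15,360 g.

(a) 81.4%; (b) 15.4 kg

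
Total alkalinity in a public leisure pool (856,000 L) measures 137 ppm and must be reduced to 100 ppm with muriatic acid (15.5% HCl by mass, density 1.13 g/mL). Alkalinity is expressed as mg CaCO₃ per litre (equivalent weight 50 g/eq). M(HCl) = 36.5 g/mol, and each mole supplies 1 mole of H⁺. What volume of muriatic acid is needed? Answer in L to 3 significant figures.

132 L

Alkalinity to neutralize: (137 − 100) = 37 mg/L as CaCO₃ × 856,000 L = 31,670 g as CaCO₃.
Equivalents of H⁺ required: 31,670 ÷ 50 g/eq = 633.4 eq = 633.4 mol HCl.
Mass of HCl: 633.4 × 36.5 = 23,120 g.
Mass of 15.5% solution: 23,120 / 0.155 = 149,200 g.
Volume: 149,200 g ÷ 1.13 g/mL = 132,000 mL.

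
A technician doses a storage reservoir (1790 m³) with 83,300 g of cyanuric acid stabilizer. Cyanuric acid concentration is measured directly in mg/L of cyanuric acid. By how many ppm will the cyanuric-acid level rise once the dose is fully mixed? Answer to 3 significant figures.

Volume: 1790 m³ = 1,790,000 L.
Rise: 83,300 g / 1,790,000 L × 1000 = 46.54 mg/L.

46.5 ppm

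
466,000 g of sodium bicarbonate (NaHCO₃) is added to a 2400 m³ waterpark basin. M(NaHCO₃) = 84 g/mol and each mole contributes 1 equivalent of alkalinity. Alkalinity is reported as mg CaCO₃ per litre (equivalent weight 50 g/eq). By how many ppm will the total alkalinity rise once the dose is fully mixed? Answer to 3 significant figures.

116 ppm

Volume: 2400 m³ = 2,400,000 L.
Moles of NaHCO₃: 466,000 g ÷ 84 g/mol = 5548 mol → 5548 eq of alkalinity.
As CaCO₃: 5548 eq × 50 g/eq = 277,400 g.
Rise: 277,400 g / 2,400,000 L × 1000 = 115.6 mg/L.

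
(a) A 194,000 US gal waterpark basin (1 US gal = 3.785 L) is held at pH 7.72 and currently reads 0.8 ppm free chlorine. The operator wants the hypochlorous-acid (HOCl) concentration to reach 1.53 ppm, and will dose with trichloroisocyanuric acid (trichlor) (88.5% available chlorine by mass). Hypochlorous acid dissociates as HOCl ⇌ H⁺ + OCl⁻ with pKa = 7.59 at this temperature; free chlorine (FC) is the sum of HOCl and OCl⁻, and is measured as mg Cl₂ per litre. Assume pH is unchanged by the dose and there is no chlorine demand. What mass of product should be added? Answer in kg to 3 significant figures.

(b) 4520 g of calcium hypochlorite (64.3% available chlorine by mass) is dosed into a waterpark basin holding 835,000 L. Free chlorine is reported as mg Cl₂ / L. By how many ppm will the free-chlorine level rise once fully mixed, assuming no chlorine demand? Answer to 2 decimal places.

(a) Volume: 194,000 US gal × 3.785 L/gal = 734,290 L.
(a) [OCl⁻]/[HOCl] = 10^(pH − pKa) = 10^(7.72 − 7.59) = 1.349; fraction as HOCl = 1/(1 + 1.349) = 0.4257.
(a) Free chlorine required for 1.53 ppm HOCl: 1.53 / 0.4257 = 3.594 ppm.
(a) FC to add: 3.594 − 0.8 = 2.794 mg/L as Cl₂.
(a) Cl₂ equivalent: 2.794 mg/L × 734,290 L = 2052 g.
(a) Product at 88.5% available Cl: 2052 / 0.885 = 2318 g.

(b) Available chlorine delivered: 4520 g × 0.643 = 2906 g as Cl₂.
(b) Concentration rise: 2906 g / 835,000 L = 3.481 mg/L = 3.48 ppm.

(a) 2.32 kg; (b) 3.48 ppm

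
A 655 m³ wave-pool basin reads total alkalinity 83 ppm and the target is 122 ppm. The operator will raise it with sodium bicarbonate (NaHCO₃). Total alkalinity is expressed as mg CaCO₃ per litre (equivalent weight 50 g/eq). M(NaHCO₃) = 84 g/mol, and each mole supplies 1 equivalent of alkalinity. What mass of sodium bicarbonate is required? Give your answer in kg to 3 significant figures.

42.9 kg

Volume: 655 m³ = 655,000 L.
Alkalinity to add: (122 − 83) = 39 mg/L as CaCO₃ × 655,000 L = 25,540 g as CaCO₃.
Equivalents: 25,540 g ÷ 50 g/eq = 510.9 eq.
NaHCO₃ supplies 1 eq per mole → 510.9 mol.
Mass: 510.9 mol × 84 g/mol = 42,920 g.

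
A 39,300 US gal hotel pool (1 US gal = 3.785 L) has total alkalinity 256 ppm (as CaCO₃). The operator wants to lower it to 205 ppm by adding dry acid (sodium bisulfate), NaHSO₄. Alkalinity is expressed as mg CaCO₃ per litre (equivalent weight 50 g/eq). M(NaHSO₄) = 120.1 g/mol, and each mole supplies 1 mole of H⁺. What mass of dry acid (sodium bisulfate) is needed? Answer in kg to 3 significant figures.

18.2 kg

Volume: 39,300 US gal × 3.785 L/gal = 148,750 L.
Alkalinity to neutralize: (256 − 205) = 51 mg/L as CaCO₃ × 148,750 L = 7586 g as CaCO₃.
Equivalents of H⁺ required: 7586 ÷ 50 g/eq = 151.7 eq = 151.7 mol NaHSO₄.
Mass of NaHSO₄: 151.7 × 120.1 = 18,220 g.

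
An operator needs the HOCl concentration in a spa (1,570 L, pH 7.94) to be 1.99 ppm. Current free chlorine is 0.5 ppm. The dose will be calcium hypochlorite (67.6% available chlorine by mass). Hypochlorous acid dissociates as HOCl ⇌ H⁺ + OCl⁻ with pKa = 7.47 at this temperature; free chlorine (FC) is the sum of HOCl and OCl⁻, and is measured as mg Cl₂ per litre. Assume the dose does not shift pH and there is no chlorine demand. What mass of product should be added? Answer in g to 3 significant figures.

17.1 g

[OCl⁻]/[HOCl] = 10^(pH − pKa) = 10^(7.94 − 7.47) = 2.951; fraction as HOCl = 1/(1 + 2.951) = 0.2531.
Free chlorine required for 1.99 ppm HOCl: 1.99 / 0.2531 = 7.863 ppm.
FC to add: 7.863 − 0.5 = 7.363 mg/L as Cl₂.
Cl₂ equivalent: 7.363 mg/L × 1,570 L = 11.56 g.
Product at 67.6% available Cl: 11.56 / 0.676 = 17.1 g.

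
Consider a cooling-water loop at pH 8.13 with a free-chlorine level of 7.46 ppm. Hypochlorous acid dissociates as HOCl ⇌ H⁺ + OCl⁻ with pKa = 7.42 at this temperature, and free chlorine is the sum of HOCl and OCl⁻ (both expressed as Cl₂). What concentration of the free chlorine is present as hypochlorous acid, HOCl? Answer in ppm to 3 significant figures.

1.22 ppm

[OCl⁻]/[HOCl] = 10^(pH − pKa) = 10^(8.13 − 7.42) = 10^0.71 = 5.129.
Fraction as HOCl = 1 / (1 + 5.129) = 0.1632.
HOCl = 0.1632 × 7.46 ppm = 1.217 ppm.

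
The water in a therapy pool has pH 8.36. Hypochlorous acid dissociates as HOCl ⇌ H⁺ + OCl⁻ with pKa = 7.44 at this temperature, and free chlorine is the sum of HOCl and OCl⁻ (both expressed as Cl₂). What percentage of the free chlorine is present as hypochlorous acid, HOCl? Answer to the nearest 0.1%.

10.7%

[OCl⁻]/[HOCl] = 10^(pH − pKa) = 10^(8.36 − 7.44) = 10^0.92 = 8.318.
Fraction as HOCl = 1 / (1 + 8.318) = 0.1073.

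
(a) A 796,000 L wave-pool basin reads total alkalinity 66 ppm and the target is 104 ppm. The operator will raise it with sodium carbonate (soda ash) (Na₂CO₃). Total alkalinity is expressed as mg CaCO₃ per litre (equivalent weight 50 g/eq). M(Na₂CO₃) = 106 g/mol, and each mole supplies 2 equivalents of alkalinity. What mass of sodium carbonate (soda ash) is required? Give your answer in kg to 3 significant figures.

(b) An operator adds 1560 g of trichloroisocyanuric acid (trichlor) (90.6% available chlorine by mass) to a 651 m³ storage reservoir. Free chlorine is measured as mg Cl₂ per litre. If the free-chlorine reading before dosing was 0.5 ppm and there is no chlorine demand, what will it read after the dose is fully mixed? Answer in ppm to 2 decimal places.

(a) 32.1 kg; (b) 2.67 ppm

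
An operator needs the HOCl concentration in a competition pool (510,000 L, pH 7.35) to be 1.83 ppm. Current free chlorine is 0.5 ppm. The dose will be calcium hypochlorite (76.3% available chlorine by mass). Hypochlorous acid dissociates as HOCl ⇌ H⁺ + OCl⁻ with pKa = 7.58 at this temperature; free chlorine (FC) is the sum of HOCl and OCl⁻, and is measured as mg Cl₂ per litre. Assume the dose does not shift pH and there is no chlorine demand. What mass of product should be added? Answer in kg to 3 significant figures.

1.61 kg

[OCl⁻]/[HOCl] = 10^(pH − pKa) = 10^(7.35 − 7.58) = 0.5888; fraction as HOCl = 1/(1 + 0.5888) = 0.6294.
Free chlorine required for 1.83 ppm HOCl: 1.83 / 0.6294 = 2.908 ppm.
FC to add: 2.908 − 0.5 = 2.408 mg/L as Cl₂.
Cl₂ equivalent: 2.408 mg/L × 510,000 L = 1228 g.
Product at 76.3% available Cl: 1228 / 0.763 = 1609 g.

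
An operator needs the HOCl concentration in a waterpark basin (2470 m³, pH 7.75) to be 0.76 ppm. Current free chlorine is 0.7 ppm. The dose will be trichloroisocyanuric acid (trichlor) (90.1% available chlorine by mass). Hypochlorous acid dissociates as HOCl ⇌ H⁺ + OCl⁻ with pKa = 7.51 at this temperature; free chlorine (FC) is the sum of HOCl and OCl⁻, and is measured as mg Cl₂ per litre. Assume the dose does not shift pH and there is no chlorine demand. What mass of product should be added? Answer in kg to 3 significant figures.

3.79 kg

Volume: 2470 m³ = 2,470,000 L.
[OCl⁻]/[HOCl] = 10^(pH − pKa) = 10^(7.75 − 7.51) = 1.738; fraction as HOCl = 1/(1 + 1.738) = 0.3653.
Free chlorine required for 0.76 ppm HOCl: 0.76 / 0.3653 = 2.081 ppm.
FC to add: 2.081 − 0.7 = 1.381 mg/L as Cl₂.
Cl₂ equivalent: 1.381 mg/L × 2,470,000 L = 3410 g.
Product at 90.1% available Cl: 3410 / 0.901 = 3785 g.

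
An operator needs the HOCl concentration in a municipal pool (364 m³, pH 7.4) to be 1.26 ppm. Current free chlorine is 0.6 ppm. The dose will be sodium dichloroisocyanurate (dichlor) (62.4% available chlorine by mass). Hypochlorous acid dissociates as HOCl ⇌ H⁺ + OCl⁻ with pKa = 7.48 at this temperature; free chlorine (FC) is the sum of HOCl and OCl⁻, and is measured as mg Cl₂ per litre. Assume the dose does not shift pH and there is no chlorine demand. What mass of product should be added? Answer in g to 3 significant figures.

Volume: 364 m³ = 364,000 L.
[OCl⁻]/[HOCl] = 10^(pH − pKa) = 10^(7.4 − 7.48) = 0.8318; fraction as HOCl = 1/(1 + 0.8318) = 0.5459.
Free chlorine required for 1.26 ppm HOCl: 1.26 / 0.5459 = 2.308 ppm.
FC to add: 2.308 − 0.6 = 1.708 mg/L as Cl₂.
Cl₂ equivalent: 1.708 mg/L × 364,000 L = 621.7 g.
Product at 62.4% available Cl: 621.7 / 0.624 = 996.3 g.

996 g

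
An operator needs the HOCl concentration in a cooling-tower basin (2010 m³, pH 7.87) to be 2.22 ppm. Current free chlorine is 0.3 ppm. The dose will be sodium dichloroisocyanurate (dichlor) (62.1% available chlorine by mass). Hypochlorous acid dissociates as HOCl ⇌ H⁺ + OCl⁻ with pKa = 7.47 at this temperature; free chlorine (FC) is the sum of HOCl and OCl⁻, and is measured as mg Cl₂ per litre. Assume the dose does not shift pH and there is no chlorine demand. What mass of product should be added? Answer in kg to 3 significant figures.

24.3 kg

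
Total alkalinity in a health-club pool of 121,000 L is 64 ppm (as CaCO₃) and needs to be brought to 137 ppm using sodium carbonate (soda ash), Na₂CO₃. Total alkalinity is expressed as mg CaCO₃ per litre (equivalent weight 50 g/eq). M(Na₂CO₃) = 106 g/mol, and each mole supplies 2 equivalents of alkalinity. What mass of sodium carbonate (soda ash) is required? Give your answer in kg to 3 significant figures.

9.36 kg

Alkalinity to add: (137 − 64) = 73 mg/L as CaCO₃ × 121,000 L = 8833 g as CaCO₃.
Equivalents: 8833 g ÷ 50 g/eq = 176.7 eq.
Each mole of Na₂CO₃ supplies 2 eq, so 176.7 / 2 = 88.33 mol.
Mass: 88.33 mol × 106 g/mol = 9363 g.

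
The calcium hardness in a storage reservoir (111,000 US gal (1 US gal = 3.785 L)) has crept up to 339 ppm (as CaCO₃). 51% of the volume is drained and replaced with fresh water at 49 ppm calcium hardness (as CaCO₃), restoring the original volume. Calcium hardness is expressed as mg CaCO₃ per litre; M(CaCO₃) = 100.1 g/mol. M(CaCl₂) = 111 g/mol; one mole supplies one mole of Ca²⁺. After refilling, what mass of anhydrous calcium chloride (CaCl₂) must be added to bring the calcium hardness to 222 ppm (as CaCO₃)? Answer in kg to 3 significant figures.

Volume: 111,000 US gal × 3.785 L/gal = 420,135 L.
After draining 51% and refilling: 339 × 0.49 + 49 × 0.51 = 191.1 ppm.
Deficit to target: 222 − 191.1 = 30.9 mg/L.
As CaCO₃: 30.9 mg/L × 420,135 L = 12,980 g; ÷ 100.1 = 129.7 mol Ca²⁺.
Mass: 129.7 × 111 = 14,400 g.

14.4 kg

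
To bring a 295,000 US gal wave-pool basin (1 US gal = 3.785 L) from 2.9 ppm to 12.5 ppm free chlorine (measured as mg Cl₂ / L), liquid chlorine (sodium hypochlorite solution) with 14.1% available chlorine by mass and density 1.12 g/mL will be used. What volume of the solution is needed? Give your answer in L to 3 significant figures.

Volume: 295,000 US gal × 3.785 L/gal = 1,116,575 L.
Chlorine deficit: 12.5 − 2.9 = 9.6 ppm = 9.6 mg/L as Cl₂.
Cl₂ equivalent needed: 9.6 mg/L × 1,116,575 L = 10,720,000 mg = 10,720 g.
Product at 14.1% available chlorine: 10,720 / 0.141 = 76,020 g.
Volume at density 1.12 g/mL: 76,020 g ÷ 1.12 g/mL = 67,880 mL.

67.9 L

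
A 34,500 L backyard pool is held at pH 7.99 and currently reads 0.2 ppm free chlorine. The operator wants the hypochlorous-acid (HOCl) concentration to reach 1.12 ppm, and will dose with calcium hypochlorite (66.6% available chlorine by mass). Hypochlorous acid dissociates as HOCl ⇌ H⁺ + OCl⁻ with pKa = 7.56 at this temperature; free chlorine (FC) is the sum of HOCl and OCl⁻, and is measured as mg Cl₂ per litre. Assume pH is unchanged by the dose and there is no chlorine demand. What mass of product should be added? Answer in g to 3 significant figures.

204 g

[OCl⁻]/[HOCl] = 10^(pH − pKa) = 10^(7.99 − 7.56) = 2.692; fraction as HOCl = 1/(1 + 2.692) = 0.2709.
Free chlorine required for 1.12 ppm HOCl: 1.12 / 0.2709 = 4.135 ppm.
FC to add: 4.135 − 0.2 = 3.935 mg/L as Cl₂.
Cl₂ equivalent: 3.935 mg/L × 34,500 L = 135.7 g.
Product at 66.6% available Cl: 135.7 / 0.666 = 203.8 g.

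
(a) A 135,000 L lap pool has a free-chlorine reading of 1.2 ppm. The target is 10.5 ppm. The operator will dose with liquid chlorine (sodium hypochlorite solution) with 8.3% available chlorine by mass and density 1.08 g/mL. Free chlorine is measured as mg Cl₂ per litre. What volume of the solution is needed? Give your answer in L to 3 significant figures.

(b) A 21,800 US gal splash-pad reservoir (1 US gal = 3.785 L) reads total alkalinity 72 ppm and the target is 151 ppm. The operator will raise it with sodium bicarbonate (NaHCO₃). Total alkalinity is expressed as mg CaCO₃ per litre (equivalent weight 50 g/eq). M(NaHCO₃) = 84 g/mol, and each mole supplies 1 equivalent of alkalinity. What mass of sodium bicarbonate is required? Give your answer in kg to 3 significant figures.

(a) Chlorine deficit: 10.5 − 1.2 = 9.3 ppm = 9.3 mg/L as Cl₂.
(a) Cl₂ equivalent needed: 9.3 mg/L × 135,000 L = 1,256,000 mg = 1256 g.
(a) Product at 8.3% available chlorine: 1256 / 0.083 = 15,130 g.
(a) Volume at density 1.08 g/mL: 15,130 g ÷ 1.08 g/mL = 14,010 mL.

(b) Volume: 21,800 US gal × 3.785 L/gal = 82,513 L.
(b) Alkalinity to add: (151 − 72) = 79 mg/L as CaCO₃ × 82,513 L = 6519 g as CaCO₃.
(b) Equivalents: 6519 g ÷ 50 g/eq = 130.4 eq.
(b) NaHCO₃ supplies 1 eq per mole → 130.4 mol.
(b) Mass: 130.4 mol × 84 g/mol = 10,950 g.

(a) 14.0 L; (b) 11.0 kg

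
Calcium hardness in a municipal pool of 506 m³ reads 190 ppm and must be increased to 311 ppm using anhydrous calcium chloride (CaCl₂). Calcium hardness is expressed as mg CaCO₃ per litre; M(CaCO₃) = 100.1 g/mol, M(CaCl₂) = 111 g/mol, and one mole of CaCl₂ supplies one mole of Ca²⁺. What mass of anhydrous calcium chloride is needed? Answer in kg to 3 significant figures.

Volume: 506 m³ = 506,000 L.
Hardness to add: (311 − 190) = 121 mg/L as CaCO₃ × 506,000 L = 61,230 g as CaCO₃.
Moles of Ca²⁺ (1 mol Ca²⁺ ≡ 1 mol CaCO₃): 61,230 / 100.1 g/mol = 611.6 mol.
Mass of CaCl₂: 611.6 × 111 = 67,890 g.

67.9 kg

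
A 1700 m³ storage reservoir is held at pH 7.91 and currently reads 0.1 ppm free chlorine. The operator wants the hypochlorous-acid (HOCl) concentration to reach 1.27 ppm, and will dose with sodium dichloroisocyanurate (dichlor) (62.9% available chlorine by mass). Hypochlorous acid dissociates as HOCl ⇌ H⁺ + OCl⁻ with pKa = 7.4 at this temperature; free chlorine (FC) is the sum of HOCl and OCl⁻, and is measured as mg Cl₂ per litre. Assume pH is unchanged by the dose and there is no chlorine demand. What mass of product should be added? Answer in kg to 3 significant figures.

14.3 kg

Volume: 1700 m³ = 1,700,000 L.
[OCl⁻]/[HOCl] = 10^(pH − pKa) = 10^(7.91 − 7.4) = 3.236; fraction as HOCl = 1/(1 + 3.236) = 0.2361.
Free chlorine required for 1.27 ppm HOCl: 1.27 / 0.2361 = 5.38 ppm.
FC to add: 5.38 − 0.1 = 5.28 mg/L as Cl₂.
Cl₂ equivalent: 5.28 mg/L × 1,700,000 L = 8975 g.
Product at 62.9% available Cl: 8975 / 0.629 = 14,270 g.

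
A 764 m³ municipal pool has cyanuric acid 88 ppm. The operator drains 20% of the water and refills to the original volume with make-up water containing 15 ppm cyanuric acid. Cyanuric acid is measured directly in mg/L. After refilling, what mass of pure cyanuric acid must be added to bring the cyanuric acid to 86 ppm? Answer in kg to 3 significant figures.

9.63 kg

Volume: 764 m³ = 764,000 L.
After draining 20% and refilling: 88 × 0.80 + 15 × 0.20 = 73.4 ppm.
Deficit to target: 86 − 73.4 = 12.6 mg/L.
Mass: 12.6 mg/L × 764,000 L = 9626 g cyanuric acid.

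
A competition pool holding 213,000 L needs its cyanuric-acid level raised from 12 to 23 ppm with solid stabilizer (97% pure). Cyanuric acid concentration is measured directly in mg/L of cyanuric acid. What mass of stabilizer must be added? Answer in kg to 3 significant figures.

2.42 kg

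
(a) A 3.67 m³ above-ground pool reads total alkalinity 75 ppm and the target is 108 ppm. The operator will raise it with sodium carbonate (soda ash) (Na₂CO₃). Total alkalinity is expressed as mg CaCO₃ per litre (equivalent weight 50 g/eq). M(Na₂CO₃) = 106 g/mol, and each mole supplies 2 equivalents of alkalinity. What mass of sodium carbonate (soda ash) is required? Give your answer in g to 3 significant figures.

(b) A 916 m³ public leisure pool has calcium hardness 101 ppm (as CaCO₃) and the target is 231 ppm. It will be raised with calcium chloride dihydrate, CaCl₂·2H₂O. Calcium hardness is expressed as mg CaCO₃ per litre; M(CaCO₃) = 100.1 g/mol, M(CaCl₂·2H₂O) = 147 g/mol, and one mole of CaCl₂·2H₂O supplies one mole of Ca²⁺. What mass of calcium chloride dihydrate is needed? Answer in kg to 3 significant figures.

(a) 128 g; (b) 175 kg

(a) Volume: 3.67 m³ = 3,670 L.
(a) Alkalinity to add: (108 − 75) = 33 mg/L as CaCO₃ × 3,670 L = 121.1 g as CaCO₃.
(a) Equivalents: 121.1 g ÷ 50 g/eq = 2.422 eq.
(a) Each mole of Na₂CO₃ supplies 2 eq, so 2.422 / 2 = 1.211 mol.
(a) Mass: 1.211 mol × 106 g/mol = 128.4 g.

(b) Volume: 916 m³ = 916,000 L.
(b) Hardness to add: (231 − 101) = 130 mg/L as CaCO₃ × 916,000 L = 119,100 g as CaCO₃.
(b) Moles of Ca²⁺ (1 mol Ca²⁺ ≡ 1 mol CaCO₃): 119,100 / 100.1 g/mol = 1190 mol.
(b) Mass of CaCl₂·2H₂O: 1190 × 147 = 174,900 g.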